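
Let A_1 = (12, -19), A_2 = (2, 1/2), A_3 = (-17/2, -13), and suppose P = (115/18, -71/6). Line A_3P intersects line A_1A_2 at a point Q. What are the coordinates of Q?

(33/4, -187/16)

Barycentric coordinates of P with respect to A_1A_2A_3: (5/9, 1/3, 1/9).
On side A_1A_2 the A_3-coordinate is zero; dropping P's A_3-weight 1/9 and renormalizing the remaining 5/9 : 1/3 gives weights 5/8, 3/8 on A_1, A_2.
Q = (5/8)·(12, -19) + (3/8)·(2, 1/2) = (33/4, -187/16).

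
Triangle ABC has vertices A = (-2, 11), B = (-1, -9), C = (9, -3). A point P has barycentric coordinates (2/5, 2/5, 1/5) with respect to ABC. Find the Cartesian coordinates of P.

P = (2/5)·A + (2/5)·B + (1/5)·C.
x-coordinate: (2/5)·(-2) + (2/5)·(-1) + (1/5)·9 = 3/5.
y-coordinate: (2/5)·11 + (2/5)·(-9) + (1/5)·(-3) = 1/5.

(3/5, 1/5)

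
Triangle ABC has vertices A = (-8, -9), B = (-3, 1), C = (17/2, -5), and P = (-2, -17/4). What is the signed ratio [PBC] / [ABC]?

[ABC] = ½·((-8)·(1−(-5)) + (-3)·(-5−(-9)) + (17/2)·(-9−1)) = ½·(-48 − 12 − 85) = -145/2.
[PBC] = ½·((-2)·(1−(-5)) + (-3)·(-5−(-17/4)) + (17/2)·(-17/4−1)) = ½·(-12 + 9/4 − 357/8) = -435/16, so the ratio is (-435/16)/(-145/2) = 3/8.

3/8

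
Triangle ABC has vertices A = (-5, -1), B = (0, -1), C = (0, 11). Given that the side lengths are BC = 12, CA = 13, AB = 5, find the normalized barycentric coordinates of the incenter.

The incenter has barycentric coordinates proportional to the opposite side lengths: (12 : 13 : 5).
Normalizing by 12+13+5 = 30 gives (2/5, 13/30, 1/6).

(2/5, 13/30, 1/6)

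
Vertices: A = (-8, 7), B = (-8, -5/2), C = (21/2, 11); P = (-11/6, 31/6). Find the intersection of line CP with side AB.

(-8, 9/4)

Barycentric coordinates of P with respect to ABC: (1/3, 1/3, 1/3).
On side AB the C-coordinate is zero; dropping P's C-weight 1/3 and renormalizing the remaining 1/3 : 1/3 gives weights 1/2, 1/2 on A, B.
Q = (1/2)·(-8, 7) + (1/2)·(-8, -5/2) = (-8, 9/4).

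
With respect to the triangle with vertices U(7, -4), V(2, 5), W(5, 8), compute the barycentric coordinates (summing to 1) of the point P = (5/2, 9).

(-1/4, 2/3, 7/12)

Signed area of the reference triangle: [UVW] = ½·(7·(5−8) + 2·(8−(-4)) + 5·(-4−5)) = ½·(-21 + 24 − 45) = -21.
[PVW] = ½·((5/2)·(5−8) + 2·(8−9) + 5·(9−5)) = ½·(-15/2 − 2 + 20) = 21/4, so the U-coordinate is (21/4)/(-21) = -1/4.
[UPW] = ½·(7·(9−8) + (5/2)·(8−(-4)) + 5·(-4−9)) = ½·(7 + 30 − 65) = -14, so the V-coordinate is 2/3.
[UVP] = ½·(7·(5−9) + 2·(9−(-4)) + (5/2)·(-4−5)) = ½·(-28 + 26 − 45/2) = -49/4, so the W-coordinate is 7/12.
Check: -1/4 + 2/3 + 7/12 = 1.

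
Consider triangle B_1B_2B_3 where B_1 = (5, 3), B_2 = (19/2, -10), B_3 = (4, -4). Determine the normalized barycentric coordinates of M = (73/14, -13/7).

(3/7, 1/7, 3/7)

Signed area of the reference triangle: [B_1B_2B_3] = ½·(5·(-10−(-4)) + (19/2)·(-4−3) + 4·(3−(-10))) = ½·(-30 − 133/2 + 52) = -89/4.
[MB_2B_3] = ½·((73/14)·(-10−(-4)) + (19/2)·(-4−(-13/7)) + 4·(-13/7−(-10))) = ½·(-219/7 − 285/14 + 228/7) = -267/28, so the B_1-coordinate is (-267/28)/(-89/4) = 3/7.
[B_1MB_3] = ½·(5·(-13/7−(-4)) + (73/14)·(-4−3) + 4·(3−(-13/7))) = ½·(75/7 − 73/2 + 136/7) = -89/28, so the B_2-coordinate is 1/7.
[B_1B_2M] = ½·(5·(-10−(-13/7)) + (19/2)·(-13/7−3) + (73/14)·(3−(-10))) = ½·(-285/7 − 323/7 + 949/14) = -267/28, so the B_3-coordinate is 3/7.
Check: 3/7 + 1/7 + 3/7 = 1.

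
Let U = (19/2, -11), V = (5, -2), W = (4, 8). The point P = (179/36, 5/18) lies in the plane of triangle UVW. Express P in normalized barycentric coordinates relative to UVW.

(1/18, 2/3, 5/18)

Signed area of the reference triangle: [UVW] = ½·((19/2)·(-2−8) + 5·(8−(-11)) + 4·(-11−(-2))) = ½·(-95 + 95 − 36) = -18.
[PVW] = ½·((179/36)·(-2−8) + 5·(8−(5/18)) + 4·(5/18−(-2))) = ½·(-895/18 + 695/18 + 82/9) = -1, so the U-coordinate is (-1)/(-18) = 1/18.
[UPW] = ½·((19/2)·(5/18−8) + (179/36)·(8−(-11)) + 4·(-11−(5/18))) = ½·(-2641/36 + 3401/36 − 406/9) = -12, so the V-coordinate is 2/3.
[UVP] = ½·((19/2)·(-2−(5/18)) + 5·(5/18−(-11)) + (179/36)·(-11−(-2))) = ½·(-779/36 + 1015/18 − 179/4) = -5, so the W-coordinate is 5/18.
Check: 1/18 + 2/3 + 5/18 = 1.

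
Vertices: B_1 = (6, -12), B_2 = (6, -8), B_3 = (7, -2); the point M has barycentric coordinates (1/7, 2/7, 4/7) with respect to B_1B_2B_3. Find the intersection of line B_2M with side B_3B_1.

Line B_2M meets B_3B_1 where the B_2-coordinate vanishes; zeroing M's B_2-weight and renormalizing leaves B_3, B_1-weights 4/7 : 1/7 → (4/5, 1/5).
So N = (4/5)·B_3 + (1/5)·B_1 = (34/5, -4).

(34/5, -4)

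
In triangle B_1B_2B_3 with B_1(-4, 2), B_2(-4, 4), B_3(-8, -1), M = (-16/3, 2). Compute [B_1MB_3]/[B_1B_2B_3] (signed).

1/2

[B_1B_2B_3] = ½·((-4)·(4−(-1)) + (-4)·(-1−2) + (-8)·(2−4)) = ½·(-20 + 12 + 16) = 4.
[B_1MB_3] = ½·((-4)·(2−(-1)) + (-16/3)·(-1−2) + (-8)·(2−2)) = ½·(-12 + 16 + 0) = 2, so the ratio is 2/4 = 1/2.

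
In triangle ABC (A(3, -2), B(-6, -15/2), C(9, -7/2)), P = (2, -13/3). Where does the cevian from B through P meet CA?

Barycentric coordinates of P with respect to ABC: (1/3, 1/3, 1/3).
On side CA the B-coordinate is zero; dropping P's B-weight 1/3 and renormalizing the remaining 1/3 : 1/3 gives weights 1/2, 1/2 on C, A.
Q = (1/2)·(9, -7/2) + (1/2)·(3, -2) = (6, -11/4).

(6, -11/4)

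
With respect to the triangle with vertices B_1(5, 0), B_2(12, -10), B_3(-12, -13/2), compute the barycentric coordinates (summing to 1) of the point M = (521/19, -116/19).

(13/19, 22/19, -16/19)

Signed area of the reference triangle: [B_1B_2B_3] = ½·(5·(-10−(-13/2)) + 12·(-13/2−0) + (-12)·(0−(-10))) = ½·(-35/2 − 78 − 120) = -431/4.
[MB_2B_3] = ½·((521/19)·(-10−(-13/2)) + 12·(-13/2−(-116/19)) + (-12)·(-116/19−(-10))) = ½·(-3647/38 − 90/19 − 888/19) = -5603/76, so the B_1-coordinate is (-5603/76)/(-431/4) = 13/19.
[B_1MB_3] = ½·(5·(-116/19−(-13/2)) + (521/19)·(-13/2−0) + (-12)·(0−(-116/19))) = ½·(75/38 − 6773/38 − 1392/19) = -4741/38, so the B_2-coordinate is 22/19.
[B_1B_2M] = ½·(5·(-10−(-116/19)) + 12·(-116/19−0) + (521/19)·(0−(-10))) = ½·(-370/19 − 1392/19 + 5210/19) = 1724/19, so the B_3-coordinate is -16/19.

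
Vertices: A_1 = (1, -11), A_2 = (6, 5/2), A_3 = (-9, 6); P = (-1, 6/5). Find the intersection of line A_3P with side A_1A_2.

Barycentric coordinates of P with respect to A_1A_2A_3: (1/5, 2/5, 2/5).
On side A_1A_2 the A_3-coordinate is zero; dropping P's A_3-weight 2/5 and renormalizing the remaining 1/5 : 2/5 gives weights 1/3, 2/3 on A_1, A_2.
Q = (1/3)·(1, -11) + (2/3)·(6, 5/2) = (13/3, -2).

(13/3, -2)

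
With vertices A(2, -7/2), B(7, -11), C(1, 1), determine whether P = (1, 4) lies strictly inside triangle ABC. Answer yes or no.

Barycentric coordinates of P: (-6/5, 1/5, 2).
The three coordinates are negative, positive, positive; a point is interior exactly when all three are positive.

no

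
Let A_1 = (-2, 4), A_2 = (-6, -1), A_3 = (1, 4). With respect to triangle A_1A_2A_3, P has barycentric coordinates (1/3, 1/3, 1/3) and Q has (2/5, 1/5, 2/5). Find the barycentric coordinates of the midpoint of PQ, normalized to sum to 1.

(11/30, 4/15, 11/30)

Since both coordinate triples sum to 1, the midpoint's barycentrics are the componentwise average.
(1/3+2/5)/2 = 11/30; similarly 4/15 and 11/30.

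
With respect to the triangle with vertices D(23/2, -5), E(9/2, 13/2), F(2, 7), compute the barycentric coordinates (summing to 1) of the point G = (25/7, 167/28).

(1/14, 5/14, 4/7)

Signed area of the reference triangle: [DEF] = ½·((23/2)·(13/2−7) + (9/2)·(7−(-5)) + 2·(-5−(13/2))) = ½·(-23/4 + 54 − 23) = 101/8.
[GEF] = ½·((25/7)·(13/2−7) + (9/2)·(7−(167/28)) + 2·(167/28−(13/2))) = ½·(-25/14 + 261/56 − 15/14) = 101/112, so the D-coordinate is (101/112)/(101/8) = 1/14.
[DGF] = ½·((23/2)·(167/28−7) + (25/7)·(7−(-5)) + 2·(-5−(167/28))) = ½·(-667/56 + 300/7 − 307/14) = 505/112, so the E-coordinate is 5/14.
[DEG] = ½·((23/2)·(13/2−(167/28)) + (9/2)·(167/28−(-5)) + (25/7)·(-5−(13/2))) = ½·(345/56 + 2763/56 − 575/14) = 101/14, so the F-coordinate is 4/7.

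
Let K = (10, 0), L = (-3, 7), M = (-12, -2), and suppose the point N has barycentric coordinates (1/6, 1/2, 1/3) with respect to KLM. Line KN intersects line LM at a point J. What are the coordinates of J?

(-33/5, 17/5)

Line KN meets LM where the K-coordinate vanishes; zeroing N's K-weight and renormalizing leaves L, M-weights 1/2 : 1/3 → (3/5, 2/5).
So J = (3/5)·L + (2/5)·M = (-33/5, 17/5).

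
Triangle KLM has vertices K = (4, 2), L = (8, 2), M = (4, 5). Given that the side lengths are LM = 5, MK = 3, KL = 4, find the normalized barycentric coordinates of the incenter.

(5/12, 1/4, 1/3)

The incenter has barycentric coordinates proportional to the opposite side lengths: (5 : 3 : 4).
Normalizing by 5+3+4 = 12 gives (5/12, 1/4, 1/3).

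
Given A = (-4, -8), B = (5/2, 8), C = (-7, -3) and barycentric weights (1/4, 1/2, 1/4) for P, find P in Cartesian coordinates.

P = (1/4)·A + (1/2)·B + (1/4)·C.
x-coordinate: (1/4)·(-4) + (1/2)·(5/2) + (1/4)·(-7) = -3/2.
y-coordinate: (1/4)·(-8) + (1/2)·8 + (1/4)·(-3) = 5/4.

(-3/2, 5/4)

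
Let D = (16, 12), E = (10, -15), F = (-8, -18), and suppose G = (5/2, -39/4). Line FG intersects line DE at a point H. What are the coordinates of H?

(13, -3/2)

Barycentric coordinates of G with respect to DEF: (1/4, 1/4, 1/2).
On side DE the F-coordinate is zero; dropping G's F-weight 1/2 and renormalizing the remaining 1/4 : 1/4 gives weights 1/2, 1/2 on D, E.
H = (1/2)·(16, 12) + (1/2)·(10, -15) = (13, -3/2).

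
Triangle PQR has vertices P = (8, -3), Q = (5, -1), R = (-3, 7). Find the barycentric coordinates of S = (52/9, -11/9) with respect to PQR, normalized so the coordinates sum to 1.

Signed area of the reference triangle: [PQR] = ½·(8·(-1−7) + 5·(7−(-3)) + (-3)·(-3−(-1))) = ½·(-64 + 50 + 6) = -4.
[SQR] = ½·((52/9)·(-1−7) + 5·(7−(-11/9)) + (-3)·(-11/9−(-1))) = ½·(-416/9 + 370/9 + 2/3) = -20/9, so the P-coordinate is (-20/9)/(-4) = 5/9.
[PSR] = ½·(8·(-11/9−7) + (52/9)·(7−(-3)) + (-3)·(-3−(-11/9))) = ½·(-592/9 + 520/9 + 16/3) = -4/3, so the Q-coordinate is 1/3.
[PQS] = ½·(8·(-1−(-11/9)) + 5·(-11/9−(-3)) + (52/9)·(-3−(-1))) = ½·(16/9 + 80/9 − 104/9) = -4/9, so the R-coordinate is 1/9.

(5/9, 1/3, 1/9)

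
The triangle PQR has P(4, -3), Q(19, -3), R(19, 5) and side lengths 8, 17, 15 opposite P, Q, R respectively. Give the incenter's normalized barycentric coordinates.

(1/5, 17/40, 3/8)

The incenter has barycentric coordinates proportional to the opposite side lengths: (8 : 17 : 15).
Normalizing by 8+17+15 = 40 gives (1/5, 17/40, 3/8).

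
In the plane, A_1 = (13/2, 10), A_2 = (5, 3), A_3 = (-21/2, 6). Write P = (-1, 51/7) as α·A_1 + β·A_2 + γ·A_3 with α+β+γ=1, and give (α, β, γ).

Signed area of the reference triangle: [A_1A_2A_3] = ½·((13/2)·(3−6) + 5·(6−10) + (-21/2)·(10−3)) = ½·(-39/2 − 20 − 147/2) = -113/2.
[PA_2A_3] = ½·((-1)·(3−6) + 5·(6−(51/7)) + (-21/2)·(51/7−3)) = ½·(3 − 45/7 − 45) = -339/14, so the A_1-coordinate is (-339/14)/(-113/2) = 3/7.
[A_1PA_3] = ½·((13/2)·(51/7−6) + (-1)·(6−10) + (-21/2)·(10−(51/7))) = ½·(117/14 + 4 − 57/2) = -113/14, so the A_2-coordinate is 1/7.
[A_1A_2P] = ½·((13/2)·(3−(51/7)) + 5·(51/7−10) + (-1)·(10−3)) = ½·(-195/7 − 95/7 − 7) = -339/14, so the A_3-coordinate is 3/7.

(3/7, 1/7, 3/7)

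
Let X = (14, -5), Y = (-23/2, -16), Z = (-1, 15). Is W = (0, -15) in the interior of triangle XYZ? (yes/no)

Barycentric coordinates of W: (346/675, 86/135, -101/675).
The three coordinates are positive, positive, negative; a point is interior exactly when all three are positive.

no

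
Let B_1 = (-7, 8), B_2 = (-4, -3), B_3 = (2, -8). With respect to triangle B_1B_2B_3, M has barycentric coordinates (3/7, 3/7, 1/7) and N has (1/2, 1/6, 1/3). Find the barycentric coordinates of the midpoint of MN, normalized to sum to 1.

(13/28, 25/84, 5/21)

Since both coordinate triples sum to 1, the midpoint's barycentrics are the componentwise average.
(3/7+1/2)/2 = 13/28; similarly 25/84 and 5/21.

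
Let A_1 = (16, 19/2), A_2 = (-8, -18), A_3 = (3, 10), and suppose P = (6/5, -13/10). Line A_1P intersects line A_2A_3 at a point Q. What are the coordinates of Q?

(-5/2, -4)

Barycentric coordinates of P with respect to A_1A_2A_3: (1/5, 2/5, 2/5).
On side A_2A_3 the A_1-coordinate is zero; dropping P's A_1-weight 1/5 and renormalizing the remaining 2/5 : 2/5 gives weights 1/2, 1/2 on A_2, A_3.
Q = (1/2)·(-8, -18) + (1/2)·(3, 10) = (-5/2, -4).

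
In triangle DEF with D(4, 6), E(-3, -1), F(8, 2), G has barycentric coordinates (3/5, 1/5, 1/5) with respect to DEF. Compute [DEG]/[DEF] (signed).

The signed ratio [DEG]/[DEF] equals the barycentric coordinate of G at vertex F, which is 1/5.

1/5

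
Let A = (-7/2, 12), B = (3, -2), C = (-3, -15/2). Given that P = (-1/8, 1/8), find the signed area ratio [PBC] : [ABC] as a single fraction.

1/4

[ABC] = ½·((-7/2)·(-2−(-15/2)) + 3·(-15/2−12) + (-3)·(12−(-2))) = ½·(-77/4 − 117/2 − 42) = -479/8.
[PBC] = ½·((-1/8)·(-2−(-15/2)) + 3·(-15/2−(1/8)) + (-3)·(1/8−(-2))) = ½·(-11/16 − 183/8 − 51/8) = -479/32, so the ratio is (-479/32)/(-479/8) = 1/4.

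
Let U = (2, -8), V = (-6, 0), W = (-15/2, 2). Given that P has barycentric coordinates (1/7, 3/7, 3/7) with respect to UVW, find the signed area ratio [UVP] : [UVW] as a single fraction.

3/7

The signed ratio [UVP]/[UVW] equals the barycentric coordinate of P at vertex W, which is 3/7.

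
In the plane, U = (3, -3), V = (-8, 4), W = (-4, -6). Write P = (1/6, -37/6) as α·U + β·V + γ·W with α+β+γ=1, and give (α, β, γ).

Signed area of the reference triangle: [UVW] = ½·(3·(4−(-6)) + (-8)·(-6−(-3)) + (-4)·(-3−4)) = ½·(30 + 24 + 28) = 41.
[PVW] = ½·((1/6)·(4−(-6)) + (-8)·(-6−(-37/6)) + (-4)·(-37/6−4)) = ½·(5/3 − 4/3 + 122/3) = 41/2, so the U-coordinate is (41/2)/41 = 1/2.
[UPW] = ½·(3·(-37/6−(-6)) + (1/6)·(-6−(-3)) + (-4)·(-3−(-37/6))) = ½·(-1/2 − 1/2 − 38/3) = -41/6, so the V-coordinate is -1/6.
[UVP] = ½·(3·(4−(-37/6)) + (-8)·(-37/6−(-3)) + (1/6)·(-3−4)) = ½·(61/2 + 76/3 − 7/6) = 82/3, so the W-coordinate is 2/3.

(1/2, -1/6, 2/3)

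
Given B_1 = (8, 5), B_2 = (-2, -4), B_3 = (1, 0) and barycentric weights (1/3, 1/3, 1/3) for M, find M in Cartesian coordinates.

(7/3, 1/3)

M = (1/3)·B_1 + (1/3)·B_2 + (1/3)·B_3.
x-coordinate: (1/3)·8 + (1/3)·(-2) + (1/3)·1 = 7/3.
y-coordinate: (1/3)·5 + (1/3)·(-4) + (1/3)·0 = 1/3.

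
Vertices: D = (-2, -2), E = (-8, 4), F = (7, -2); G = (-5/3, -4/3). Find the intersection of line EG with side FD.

(-7/8, -2)

Barycentric coordinates of G with respect to DEF: (7/9, 1/9, 1/9).
On side FD the E-coordinate is zero; dropping G's E-weight 1/9 and renormalizing the remaining 1/9 : 7/9 gives weights 1/8, 7/8 on F, D.
H = (1/8)·(7, -2) + (7/8)·(-2, -2) = (-7/8, -2).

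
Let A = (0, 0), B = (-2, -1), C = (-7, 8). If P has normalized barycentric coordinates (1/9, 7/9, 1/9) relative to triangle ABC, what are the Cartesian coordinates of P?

P = (1/9)·A + (7/9)·B + (1/9)·C.
x-coordinate: (1/9)·0 + (7/9)·(-2) + (1/9)·(-7) = -7/3.
y-coordinate: (1/9)·0 + (7/9)·(-1) + (1/9)·8 = 1/9.

(-7/3, 1/9)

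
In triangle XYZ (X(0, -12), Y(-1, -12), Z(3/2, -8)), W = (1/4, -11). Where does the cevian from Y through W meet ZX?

(3/7, -76/7)

Barycentric coordinates of W with respect to XYZ: (5/8, 1/8, 1/4).
On side ZX the Y-coordinate is zero; dropping W's Y-weight 1/8 and renormalizing the remaining 1/4 : 5/8 gives weights 2/7, 5/7 on Z, X.
V = (2/7)·(3/2, -8) + (5/7)·(0, -12) = (3/7, -76/7).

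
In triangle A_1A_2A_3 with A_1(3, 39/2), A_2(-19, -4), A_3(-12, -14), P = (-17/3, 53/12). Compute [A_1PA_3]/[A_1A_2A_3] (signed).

1/6

[A_1A_2A_3] = ½·(3·(-4−(-14)) + (-19)·(-14−(39/2)) + (-12)·(39/2−(-4))) = ½·(30 + 1273/2 − 282) = 769/4.
[A_1PA_3] = ½·(3·(53/12−(-14)) + (-17/3)·(-14−(39/2)) + (-12)·(39/2−(53/12))) = ½·(221/4 + 1139/6 − 181) = 769/24, so the ratio is (769/24)/(769/4) = 1/6.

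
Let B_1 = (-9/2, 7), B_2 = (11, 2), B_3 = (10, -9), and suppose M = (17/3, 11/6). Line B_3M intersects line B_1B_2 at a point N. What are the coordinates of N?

Barycentric coordinates of M with respect to B_1B_2B_3: (1/3, 1/2, 1/6).
On side B_1B_2 the B_3-coordinate is zero; dropping M's B_3-weight 1/6 and renormalizing the remaining 1/3 : 1/2 gives weights 2/5, 3/5 on B_1, B_2.
N = (2/5)·(-9/2, 7) + (3/5)·(11, 2) = (24/5, 4).

(24/5, 4)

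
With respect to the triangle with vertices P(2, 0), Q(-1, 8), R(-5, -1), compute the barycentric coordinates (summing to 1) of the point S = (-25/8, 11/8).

Signed area of the reference triangle: [PQR] = ½·(2·(8−(-1)) + (-1)·(-1−0) + (-5)·(0−8)) = ½·(18 + 1 + 40) = 59/2.
[SQR] = ½·((-25/8)·(8−(-1)) + (-1)·(-1−(11/8)) + (-5)·(11/8−8)) = ½·(-225/8 + 19/8 + 265/8) = 59/16, so the P-coordinate is (59/16)/(59/2) = 1/8.
[PSR] = ½·(2·(11/8−(-1)) + (-25/8)·(-1−0) + (-5)·(0−(11/8))) = ½·(19/4 + 25/8 + 55/8) = 59/8, so the Q-coordinate is 1/4.
[PQS] = ½·(2·(8−(11/8)) + (-1)·(11/8−0) + (-25/8)·(0−8)) = ½·(53/4 − 11/8 + 25) = 295/16, so the R-coordinate is 5/8.

(1/8, 1/4, 5/8)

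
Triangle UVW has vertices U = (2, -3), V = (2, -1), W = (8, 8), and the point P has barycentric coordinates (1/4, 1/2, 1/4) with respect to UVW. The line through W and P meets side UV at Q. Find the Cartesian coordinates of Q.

(2, -5/3)

Line WP meets UV where the W-coordinate vanishes; zeroing P's W-weight and renormalizing leaves U, V-weights 1/4 : 1/2 → (1/3, 2/3).
So Q = (1/3)·U + (2/3)·V = (2, -5/3).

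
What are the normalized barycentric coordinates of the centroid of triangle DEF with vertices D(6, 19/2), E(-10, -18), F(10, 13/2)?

The centroid is the average of the vertices, so each weight is 1/3.

(1/3, 1/3, 1/3)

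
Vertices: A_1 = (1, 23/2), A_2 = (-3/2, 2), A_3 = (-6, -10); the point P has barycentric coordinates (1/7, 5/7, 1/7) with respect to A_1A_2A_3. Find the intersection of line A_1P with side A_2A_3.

Line A_1P meets A_2A_3 where the A_1-coordinate vanishes; zeroing P's A_1-weight and renormalizing leaves A_2, A_3-weights 5/7 : 1/7 → (5/6, 1/6).
So Q = (5/6)·A_2 + (1/6)·A_3 = (-9/4, 0).

(-9/4, 0)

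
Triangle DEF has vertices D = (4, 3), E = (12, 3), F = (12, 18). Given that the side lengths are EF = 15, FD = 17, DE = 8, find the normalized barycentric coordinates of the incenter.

(3/8, 17/40, 1/5)

The incenter has barycentric coordinates proportional to the opposite side lengths: (15 : 17 : 8).
Normalizing by 15+17+8 = 40 gives (3/8, 17/40, 1/5).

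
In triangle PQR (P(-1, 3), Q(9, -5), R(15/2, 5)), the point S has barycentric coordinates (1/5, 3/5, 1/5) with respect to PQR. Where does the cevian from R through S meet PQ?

Line RS meets PQ where the R-coordinate vanishes; zeroing S's R-weight and renormalizing leaves P, Q-weights 1/5 : 3/5 → (1/4, 3/4).
So T = (1/4)·P + (3/4)·Q = (13/2, -3).

(13/2, -3)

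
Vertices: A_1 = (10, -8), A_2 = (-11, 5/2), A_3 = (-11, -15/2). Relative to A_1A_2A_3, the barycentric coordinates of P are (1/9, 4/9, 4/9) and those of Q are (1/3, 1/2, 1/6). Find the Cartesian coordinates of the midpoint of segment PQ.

Barycentric coordinates of the midpoint are the average: (2/9, 17/36, 11/36).
Converting: (2/9)·A_1 + (17/36)·A_2 + (11/36)·A_3 = (-19/3, -26/9).

(-19/3, -26/9)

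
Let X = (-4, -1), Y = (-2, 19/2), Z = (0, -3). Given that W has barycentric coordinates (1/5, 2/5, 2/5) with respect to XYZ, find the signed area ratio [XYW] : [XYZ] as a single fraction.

2/5

The signed ratio [XYW]/[XYZ] equals the barycentric coordinate of W at vertex Z, which is 2/5.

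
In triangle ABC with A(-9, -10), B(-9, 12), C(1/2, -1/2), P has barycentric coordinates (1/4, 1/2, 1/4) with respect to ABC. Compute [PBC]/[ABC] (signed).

1/4

The signed ratio [PBC]/[ABC] equals the barycentric coordinate of P at vertex A, which is 1/4.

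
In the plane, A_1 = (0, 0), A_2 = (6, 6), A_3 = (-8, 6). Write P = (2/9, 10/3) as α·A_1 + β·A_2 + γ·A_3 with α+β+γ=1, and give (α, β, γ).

(4/9, 1/3, 2/9)

Signed area of the reference triangle: [A_1A_2A_3] = ½·(0·(6−6) + 6·(6−0) + (-8)·(0−6)) = ½·(0 + 36 + 48) = 42.
[PA_2A_3] = ½·((2/9)·(6−6) + 6·(6−(10/3)) + (-8)·(10/3−6)) = ½·(0 + 16 + 64/3) = 56/3, so the A_1-coordinate is (56/3)/42 = 4/9.
[A_1PA_3] = ½·(0·(10/3−6) + (2/9)·(6−0) + (-8)·(0−(10/3))) = ½·(0 + 4/3 + 80/3) = 14, so the A_2-coordinate is 1/3.
[A_1A_2P] = ½·(0·(6−(10/3)) + 6·(10/3−0) + (2/9)·(0−6)) = ½·(0 + 20 − 4/3) = 28/3, so the A_3-coordinate is 2/9.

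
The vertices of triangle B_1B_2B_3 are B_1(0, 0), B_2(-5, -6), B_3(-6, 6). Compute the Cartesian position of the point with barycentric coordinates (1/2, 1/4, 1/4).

(-11/4, 0)

M = (1/2)·B_1 + (1/4)·B_2 + (1/4)·B_3.
x-coordinate: (1/2)·0 + (1/4)·(-5) + (1/4)·(-6) = -11/4.
y-coordinate: (1/2)·0 + (1/4)·(-6) + (1/4)·6 = 0.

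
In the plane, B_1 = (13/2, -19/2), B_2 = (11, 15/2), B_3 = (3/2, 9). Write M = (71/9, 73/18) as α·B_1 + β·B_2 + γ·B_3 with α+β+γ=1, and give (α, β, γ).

(2/9, 5/9, 2/9)

Signed area of the reference triangle: [B_1B_2B_3] = ½·((13/2)·(15/2−9) + 11·(9−(-19/2)) + (3/2)·(-19/2−(15/2))) = ½·(-39/4 + 407/2 − 51/2) = 673/8.
[MB_2B_3] = ½·((71/9)·(15/2−9) + 11·(9−(73/18)) + (3/2)·(73/18−(15/2))) = ½·(-71/6 + 979/18 − 31/6) = 673/36, so the B_1-coordinate is (673/36)/(673/8) = 2/9.
[B_1MB_3] = ½·((13/2)·(73/18−9) + (71/9)·(9−(-19/2)) + (3/2)·(-19/2−(73/18))) = ½·(-1157/36 + 2627/18 − 61/3) = 3365/72, so the B_2-coordinate is 5/9.
[B_1B_2M] = ½·((13/2)·(15/2−(73/18)) + 11·(73/18−(-19/2)) + (71/9)·(-19/2−(15/2))) = ½·(403/18 + 1342/9 − 1207/9) = 673/36, so the B_3-coordinate is 2/9.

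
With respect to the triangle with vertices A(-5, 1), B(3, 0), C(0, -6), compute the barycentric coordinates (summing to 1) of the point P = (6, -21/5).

(-3/5, 1, 3/5)

Signed area of the reference triangle: [ABC] = ½·((-5)·(0−(-6)) + 3·(-6−1) + 0·(1−0)) = ½·(-30 − 21 + 0) = -51/2.
[PBC] = ½·(6·(0−(-6)) + 3·(-6−(-21/5)) + 0·(-21/5−0)) = ½·(36 − 27/5 + 0) = 153/10, so the A-coordinate is (153/10)/(-51/2) = -3/5.
[APC] = ½·((-5)·(-21/5−(-6)) + 6·(-6−1) + 0·(1−(-21/5))) = ½·(-9 − 42 + 0) = -51/2, so the B-coordinate is 1.
[ABP] = ½·((-5)·(0−(-21/5)) + 3·(-21/5−1) + 6·(1−0)) = ½·(-21 − 78/5 + 6) = -153/10, so the C-coordinate is 3/5.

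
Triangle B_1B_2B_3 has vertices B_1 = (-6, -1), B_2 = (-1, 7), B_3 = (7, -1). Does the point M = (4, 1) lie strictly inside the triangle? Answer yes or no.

yes

Barycentric coordinates of M: (1/13, 1/4, 35/52).
The three coordinates are positive, positive, positive; a point is interior exactly when all three are positive.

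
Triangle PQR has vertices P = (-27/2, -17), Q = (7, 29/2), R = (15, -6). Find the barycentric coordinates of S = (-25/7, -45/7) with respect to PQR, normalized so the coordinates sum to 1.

(4/7, 2/7, 1/7)

Signed area of the reference triangle: [PQR] = ½·((-27/2)·(29/2−(-6)) + 7·(-6−(-17)) + 15·(-17−(29/2))) = ½·(-1107/4 + 77 − 945/2) = -2689/8.
[SQR] = ½·((-25/7)·(29/2−(-6)) + 7·(-6−(-45/7)) + 15·(-45/7−(29/2))) = ½·(-1025/14 + 3 − 4395/14) = -2689/14, so the P-coordinate is (-2689/14)/(-2689/8) = 4/7.
[PSR] = ½·((-27/2)·(-45/7−(-6)) + (-25/7)·(-6−(-17)) + 15·(-17−(-45/7))) = ½·(81/14 − 275/7 − 1110/7) = -2689/28, so the Q-coordinate is 2/7.
[PQS] = ½·((-27/2)·(29/2−(-45/7)) + 7·(-45/7−(-17)) + (-25/7)·(-17−(29/2))) = ½·(-7911/28 + 74 + 225/2) = -2689/56, so the R-coordinate is 1/7.
Check: 4/7 + 2/7 + 1/7 = 1.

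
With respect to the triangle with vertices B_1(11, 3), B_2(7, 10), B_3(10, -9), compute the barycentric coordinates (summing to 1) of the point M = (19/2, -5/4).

(1/4, 1/4, 1/2)

Signed area of the reference triangle: [B_1B_2B_3] = ½·(11·(10−(-9)) + 7·(-9−3) + 10·(3−10)) = ½·(209 − 84 − 70) = 55/2.
[MB_2B_3] = ½·((19/2)·(10−(-9)) + 7·(-9−(-5/4)) + 10·(-5/4−10)) = ½·(361/2 − 217/4 − 225/2) = 55/8, so the B_1-coordinate is (55/8)/(55/2) = 1/4.
[B_1MB_3] = ½·(11·(-5/4−(-9)) + (19/2)·(-9−3) + 10·(3−(-5/4))) = ½·(341/4 − 114 + 85/2) = 55/8, so the B_2-coordinate is 1/4.
[B_1B_2M] = ½·(11·(10−(-5/4)) + 7·(-5/4−3) + (19/2)·(3−10)) = ½·(495/4 − 119/4 − 133/2) = 55/4, so the B_3-coordinate is 1/2.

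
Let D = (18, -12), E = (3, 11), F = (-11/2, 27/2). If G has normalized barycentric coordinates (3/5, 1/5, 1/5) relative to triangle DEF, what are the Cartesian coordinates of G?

G = (3/5)·D + (1/5)·E + (1/5)·F.
x-coordinate: (3/5)·18 + (1/5)·3 + (1/5)·(-11/2) = 103/10.
y-coordinate: (3/5)·(-12) + (1/5)·11 + (1/5)·(27/2) = -23/10.

(103/10, -23/10)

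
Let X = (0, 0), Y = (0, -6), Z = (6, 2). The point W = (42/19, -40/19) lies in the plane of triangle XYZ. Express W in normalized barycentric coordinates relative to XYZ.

Signed area of the reference triangle: [XYZ] = ½·(0·(-6−2) + 0·(2−0) + 6·(0−(-6))) = ½·(0 + 0 + 36) = 18.
[WYZ] = ½·((42/19)·(-6−2) + 0·(2−(-40/19)) + 6·(-40/19−(-6))) = ½·(-336/19 + 0 + 444/19) = 54/19, so the X-coordinate is (54/19)/18 = 3/19.
[XWZ] = ½·(0·(-40/19−2) + (42/19)·(2−0) + 6·(0−(-40/19))) = ½·(0 + 84/19 + 240/19) = 162/19, so the Y-coordinate is 9/19.
[XYW] = ½·(0·(-6−(-40/19)) + 0·(-40/19−0) + (42/19)·(0−(-6))) = ½·(0 + 0 + 252/19) = 126/19, so the Z-coordinate is 7/19.

(3/19, 9/19, 7/19)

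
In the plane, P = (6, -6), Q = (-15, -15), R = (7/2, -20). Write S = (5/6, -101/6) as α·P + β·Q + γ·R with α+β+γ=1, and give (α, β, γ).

(1/6, 1/6, 2/3)

Signed area of the reference triangle: [PQR] = ½·(6·(-15−(-20)) + (-15)·(-20−(-6)) + (7/2)·(-6−(-15))) = ½·(30 + 210 + 63/2) = 543/4.
[SQR] = ½·((5/6)·(-15−(-20)) + (-15)·(-20−(-101/6)) + (7/2)·(-101/6−(-15))) = ½·(25/6 + 95/2 − 77/12) = 181/8, so the P-coordinate is (181/8)/(543/4) = 1/6.
[PSR] = ½·(6·(-101/6−(-20)) + (5/6)·(-20−(-6)) + (7/2)·(-6−(-101/6))) = ½·(19 − 35/3 + 455/12) = 181/8, so the Q-coordinate is 1/6.
[PQS] = ½·(6·(-15−(-101/6)) + (-15)·(-101/6−(-6)) + (5/6)·(-6−(-15))) = ½·(11 + 325/2 + 15/2) = 181/2, so the R-coordinate is 2/3.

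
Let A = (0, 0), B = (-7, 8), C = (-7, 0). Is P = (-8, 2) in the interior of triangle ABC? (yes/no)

Barycentric coordinates of P: (-1/7, 1/4, 25/28).
The three coordinates are negative, positive, positive; a point is interior exactly when all three are positive.

no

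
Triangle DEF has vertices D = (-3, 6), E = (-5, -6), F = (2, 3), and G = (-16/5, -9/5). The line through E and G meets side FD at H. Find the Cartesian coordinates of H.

(-1/2, 9/2)

Barycentric coordinates of G with respect to DEF: (1/5, 3/5, 1/5).
On side FD the E-coordinate is zero; dropping G's E-weight 3/5 and renormalizing the remaining 1/5 : 1/5 gives weights 1/2, 1/2 on F, D.
H = (1/2)·(2, 3) + (1/2)·(-3, 6) = (-1/2, 9/2).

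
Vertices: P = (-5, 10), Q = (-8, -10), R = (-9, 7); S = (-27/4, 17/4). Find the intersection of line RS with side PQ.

Barycentric coordinates of S with respect to PQR: (1/2, 1/4, 1/4).
On side PQ the R-coordinate is zero; dropping S's R-weight 1/4 and renormalizing the remaining 1/2 : 1/4 gives weights 2/3, 1/3 on P, Q.
T = (2/3)·(-5, 10) + (1/3)·(-8, -10) = (-6, 10/3).

(-6, 10/3)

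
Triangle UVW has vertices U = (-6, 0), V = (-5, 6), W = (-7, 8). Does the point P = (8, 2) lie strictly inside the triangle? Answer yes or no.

no

Barycentric coordinates of P: (-9/7, 57/7, -41/7).
The three coordinates are negative, positive, negative; a point is interior exactly when all three are positive.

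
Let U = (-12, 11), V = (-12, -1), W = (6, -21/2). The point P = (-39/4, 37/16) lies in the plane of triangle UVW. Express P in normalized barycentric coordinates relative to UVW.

Signed area of the reference triangle: [UVW] = ½·((-12)·(-1−(-21/2)) + (-12)·(-21/2−11) + 6·(11−(-1))) = ½·(-114 + 258 + 72) = 108.
[PVW] = ½·((-39/4)·(-1−(-21/2)) + (-12)·(-21/2−(37/16)) + 6·(37/16−(-1))) = ½·(-741/8 + 615/4 + 159/8) = 81/2, so the U-coordinate is (81/2)/108 = 3/8.
[UPW] = ½·((-12)·(37/16−(-21/2)) + (-39/4)·(-21/2−11) + 6·(11−(37/16))) = ½·(-615/4 + 1677/8 + 417/8) = 54, so the V-coordinate is 1/2.
[UVP] = ½·((-12)·(-1−(37/16)) + (-12)·(37/16−11) + (-39/4)·(11−(-1))) = ½·(159/4 + 417/4 − 117) = 27/2, so the W-coordinate is 1/8.
Check: 3/8 + 1/2 + 1/8 = 1.

(3/8, 1/2, 1/8)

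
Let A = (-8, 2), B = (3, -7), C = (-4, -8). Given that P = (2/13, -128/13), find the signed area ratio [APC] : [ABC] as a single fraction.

6/13

[ABC] = ½·((-8)·(-7−(-8)) + 3·(-8−2) + (-4)·(2−(-7))) = ½·(-8 − 30 − 36) = -37.
[APC] = ½·((-8)·(-128/13−(-8)) + (2/13)·(-8−2) + (-4)·(2−(-128/13))) = ½·(192/13 − 20/13 − 616/13) = -222/13, so the ratio is (-222/13)/(-37) = 6/13.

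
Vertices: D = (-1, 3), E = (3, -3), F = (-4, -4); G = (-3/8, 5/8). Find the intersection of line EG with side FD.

(-3/2, 11/6)

Barycentric coordinates of G with respect to DEF: (5/8, 1/4, 1/8).
On side FD the E-coordinate is zero; dropping G's E-weight 1/4 and renormalizing the remaining 1/8 : 5/8 gives weights 1/6, 5/6 on F, D.
H = (1/6)·(-4, -4) + (5/6)·(-1, 3) = (-3/2, 11/6).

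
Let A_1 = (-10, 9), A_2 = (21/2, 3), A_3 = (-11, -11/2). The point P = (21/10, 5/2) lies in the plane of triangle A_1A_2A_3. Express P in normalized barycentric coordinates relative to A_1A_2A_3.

Signed area of the reference triangle: [A_1A_2A_3] = ½·((-10)·(3−(-11/2)) + (21/2)·(-11/2−9) + (-11)·(9−3)) = ½·(-85 − 609/4 − 66) = -1213/8.
[PA_2A_3] = ½·((21/10)·(3−(-11/2)) + (21/2)·(-11/2−(5/2)) + (-11)·(5/2−3)) = ½·(357/20 − 84 + 11/2) = -1213/40, so the A_1-coordinate is (-1213/40)/(-1213/8) = 1/5.
[A_1PA_3] = ½·((-10)·(5/2−(-11/2)) + (21/10)·(-11/2−9) + (-11)·(9−(5/2))) = ½·(-80 − 609/20 − 143/2) = -3639/40, so the A_2-coordinate is 3/5.
[A_1A_2P] = ½·((-10)·(3−(5/2)) + (21/2)·(5/2−9) + (21/10)·(9−3)) = ½·(-5 − 273/4 + 63/5) = -1213/40, so the A_3-coordinate is 1/5.
Check: 1/5 + 3/5 + 1/5 = 1.

(1/5, 3/5, 1/5)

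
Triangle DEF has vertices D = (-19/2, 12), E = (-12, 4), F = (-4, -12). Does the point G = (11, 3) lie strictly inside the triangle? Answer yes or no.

no

Barycentric coordinates of G: (45/13, -885/208, 373/208).
The three coordinates are positive, negative, positive; a point is interior exactly when all three are positive.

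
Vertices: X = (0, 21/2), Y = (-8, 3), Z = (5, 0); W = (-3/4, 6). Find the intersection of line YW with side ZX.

Barycentric coordinates of W with respect to XYZ: (1/2, 1/4, 1/4).
On side ZX the Y-coordinate is zero; dropping W's Y-weight 1/4 and renormalizing the remaining 1/4 : 1/2 gives weights 1/3, 2/3 on Z, X.
V = (1/3)·(5, 0) + (2/3)·(0, 21/2) = (5/3, 7).

(5/3, 7)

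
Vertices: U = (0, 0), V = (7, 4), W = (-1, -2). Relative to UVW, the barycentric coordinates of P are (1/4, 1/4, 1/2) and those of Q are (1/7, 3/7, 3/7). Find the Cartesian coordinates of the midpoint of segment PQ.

(107/56, 3/7)

Barycentric coordinates of the midpoint are the average: (11/56, 19/56, 13/28).
Converting: (11/56)·U + (19/56)·V + (13/28)·W = (107/56, 3/7).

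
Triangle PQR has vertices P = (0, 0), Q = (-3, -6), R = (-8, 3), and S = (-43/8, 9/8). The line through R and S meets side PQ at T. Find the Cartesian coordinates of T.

(-1, -2)

Barycentric coordinates of S with respect to PQR: (1/4, 1/8, 5/8).
On side PQ the R-coordinate is zero; dropping S's R-weight 5/8 and renormalizing the remaining 1/4 : 1/8 gives weights 2/3, 1/3 on P, Q.
T = (2/3)·(0, 0) + (1/3)·(-3, -6) = (-1, -2).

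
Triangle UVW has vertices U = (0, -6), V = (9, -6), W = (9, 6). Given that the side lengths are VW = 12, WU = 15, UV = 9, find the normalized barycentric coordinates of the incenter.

(1/3, 5/12, 1/4)

The incenter has barycentric coordinates proportional to the opposite side lengths: (12 : 15 : 9).
Normalizing by 12+15+9 = 36 gives (1/3, 5/12, 1/4).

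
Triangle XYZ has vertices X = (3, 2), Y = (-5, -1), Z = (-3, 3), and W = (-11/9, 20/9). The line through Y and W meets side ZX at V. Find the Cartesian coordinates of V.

(-3/4, 21/8)

Barycentric coordinates of W with respect to XYZ: (1/3, 1/9, 5/9).
On side ZX the Y-coordinate is zero; dropping W's Y-weight 1/9 and renormalizing the remaining 5/9 : 1/3 gives weights 5/8, 3/8 on Z, X.
V = (5/8)·(-3, 3) + (3/8)·(3, 2) = (-3/4, 21/8).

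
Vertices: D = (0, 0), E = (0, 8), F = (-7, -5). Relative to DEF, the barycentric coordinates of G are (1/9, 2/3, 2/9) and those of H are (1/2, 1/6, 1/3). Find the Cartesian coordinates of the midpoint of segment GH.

Barycentric coordinates of the midpoint are the average: (11/36, 5/12, 5/18).
Converting: (11/36)·D + (5/12)·E + (5/18)·F = (-35/18, 35/18).

(-35/18, 35/18)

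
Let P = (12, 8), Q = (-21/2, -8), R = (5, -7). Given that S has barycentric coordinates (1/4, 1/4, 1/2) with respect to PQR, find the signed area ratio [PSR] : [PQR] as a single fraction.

The signed ratio [PSR]/[PQR] equals the barycentric coordinate of S at vertex Q, which is 1/4.

1/4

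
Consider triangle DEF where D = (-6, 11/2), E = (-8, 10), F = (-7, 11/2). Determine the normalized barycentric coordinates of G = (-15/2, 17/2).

Signed area of the reference triangle: [DEF] = ½·((-6)·(10−(11/2)) + (-8)·(11/2−(11/2)) + (-7)·(11/2−10)) = ½·(-27 + 0 + 63/2) = 9/4.
[GEF] = ½·((-15/2)·(10−(11/2)) + (-8)·(11/2−(17/2)) + (-7)·(17/2−10)) = ½·(-135/4 + 24 + 21/2) = 3/8, so the D-coordinate is (3/8)/(9/4) = 1/6.
[DGF] = ½·((-6)·(17/2−(11/2)) + (-15/2)·(11/2−(11/2)) + (-7)·(11/2−(17/2))) = ½·(-18 + 0 + 21) = 3/2, so the E-coordinate is 2/3.
[DEG] = ½·((-6)·(10−(17/2)) + (-8)·(17/2−(11/2)) + (-15/2)·(11/2−10)) = ½·(-9 − 24 + 135/4) = 3/8, so the F-coordinate is 1/6.
Check: 1/6 + 2/3 + 1/6 = 1.

(1/6, 2/3, 1/6)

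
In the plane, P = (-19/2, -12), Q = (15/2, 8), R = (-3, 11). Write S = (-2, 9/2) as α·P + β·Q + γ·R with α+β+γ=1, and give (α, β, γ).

(1/4, 1/4, 1/2)

Signed area of the reference triangle: [PQR] = ½·((-19/2)·(8−11) + (15/2)·(11−(-12)) + (-3)·(-12−8)) = ½·(57/2 + 345/2 + 60) = 261/2.
[SQR] = ½·((-2)·(8−11) + (15/2)·(11−(9/2)) + (-3)·(9/2−8)) = ½·(6 + 195/4 + 21/2) = 261/8, so the P-coordinate is (261/8)/(261/2) = 1/4.
[PSR] = ½·((-19/2)·(9/2−11) + (-2)·(11−(-12)) + (-3)·(-12−(9/2))) = ½·(247/4 − 46 + 99/2) = 261/8, so the Q-coordinate is 1/4.
[PQS] = ½·((-19/2)·(8−(9/2)) + (15/2)·(9/2−(-12)) + (-2)·(-12−8)) = ½·(-133/4 + 495/4 + 40) = 261/4, so the R-coordinate is 1/2.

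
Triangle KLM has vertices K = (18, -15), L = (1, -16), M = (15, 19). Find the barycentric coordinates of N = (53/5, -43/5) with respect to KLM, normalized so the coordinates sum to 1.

Signed area of the reference triangle: [KLM] = ½·(18·(-16−19) + 1·(19−(-15)) + 15·(-15−(-16))) = ½·(-630 + 34 + 15) = -581/2.
[NLM] = ½·((53/5)·(-16−19) + 1·(19−(-43/5)) + 15·(-43/5−(-16))) = ½·(-371 + 138/5 + 111) = -581/5, so the K-coordinate is (-581/5)/(-581/2) = 2/5.
[KNM] = ½·(18·(-43/5−19) + (53/5)·(19−(-15)) + 15·(-15−(-43/5))) = ½·(-2484/5 + 1802/5 − 96) = -581/5, so the L-coordinate is 2/5.
[KLN] = ½·(18·(-16−(-43/5)) + 1·(-43/5−(-15)) + (53/5)·(-15−(-16))) = ½·(-666/5 + 32/5 + 53/5) = -581/10, so the M-coordinate is 1/5.

(2/5, 2/5, 1/5)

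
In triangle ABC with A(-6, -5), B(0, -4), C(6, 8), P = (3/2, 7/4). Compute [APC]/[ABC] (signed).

[ABC] = ½·((-6)·(-4−8) + 0·(8−(-5)) + 6·(-5−(-4))) = ½·(72 + 0 − 6) = 33.
[APC] = ½·((-6)·(7/4−8) + (3/2)·(8−(-5)) + 6·(-5−(7/4))) = ½·(75/2 + 39/2 − 81/2) = 33/4, so the ratio is (33/4)/33 = 1/4.

1/4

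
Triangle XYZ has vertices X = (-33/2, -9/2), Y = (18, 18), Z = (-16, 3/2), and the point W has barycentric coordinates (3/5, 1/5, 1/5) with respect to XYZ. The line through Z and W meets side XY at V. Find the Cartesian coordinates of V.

Line ZW meets XY where the Z-coordinate vanishes; zeroing W's Z-weight and renormalizing leaves X, Y-weights 3/5 : 1/5 → (3/4, 1/4).
So V = (3/4)·X + (1/4)·Y = (-63/8, 9/8).

(-63/8, 9/8)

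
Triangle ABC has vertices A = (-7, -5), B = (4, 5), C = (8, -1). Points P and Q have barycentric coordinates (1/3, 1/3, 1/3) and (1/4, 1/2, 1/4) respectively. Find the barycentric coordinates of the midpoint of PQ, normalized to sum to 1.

(7/24, 5/12, 7/24)

Since both coordinate triples sum to 1, the midpoint's barycentrics are the componentwise average.
(1/3+1/4)/2 = 7/24; similarly 5/12 and 7/24.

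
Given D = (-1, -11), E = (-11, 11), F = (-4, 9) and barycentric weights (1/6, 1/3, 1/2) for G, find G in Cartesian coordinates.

G = (1/6)·D + (1/3)·E + (1/2)·F.
x-coordinate: (1/6)·(-1) + (1/3)·(-11) + (1/2)·(-4) = -35/6.
y-coordinate: (1/6)·(-11) + (1/3)·11 + (1/2)·9 = 19/3.

(-35/6, 19/3)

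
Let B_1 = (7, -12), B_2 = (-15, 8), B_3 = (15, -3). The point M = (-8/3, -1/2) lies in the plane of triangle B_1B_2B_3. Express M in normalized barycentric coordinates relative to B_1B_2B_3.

Signed area of the reference triangle: [B_1B_2B_3] = ½·(7·(8−(-3)) + (-15)·(-3−(-12)) + 15·(-12−8)) = ½·(77 − 135 − 300) = -179.
[MB_2B_3] = ½·((-8/3)·(8−(-3)) + (-15)·(-3−(-1/2)) + 15·(-1/2−8)) = ½·(-88/3 + 75/2 − 255/2) = -179/3, so the B_1-coordinate is (-179/3)/(-179) = 1/3.
[B_1MB_3] = ½·(7·(-1/2−(-3)) + (-8/3)·(-3−(-12)) + 15·(-12−(-1/2))) = ½·(35/2 − 24 − 345/2) = -179/2, so the B_2-coordinate is 1/2.
[B_1B_2M] = ½·(7·(8−(-1/2)) + (-15)·(-1/2−(-12)) + (-8/3)·(-12−8)) = ½·(119/2 − 345/2 + 160/3) = -179/6, so the B_3-coordinate is 1/6.

(1/3, 1/2, 1/6)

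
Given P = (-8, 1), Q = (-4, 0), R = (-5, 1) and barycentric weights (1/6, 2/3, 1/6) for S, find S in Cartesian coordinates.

S = (1/6)·P + (2/3)·Q + (1/6)·R.
x-coordinate: (1/6)·(-8) + (2/3)·(-4) + (1/6)·(-5) = -29/6.
y-coordinate: (1/6)·1 + (2/3)·0 + (1/6)·1 = 1/3.

(-29/6, 1/3)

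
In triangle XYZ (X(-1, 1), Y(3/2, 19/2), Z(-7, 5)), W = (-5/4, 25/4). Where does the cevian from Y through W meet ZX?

(-4, 3)

Barycentric coordinates of W with respect to XYZ: (1/4, 1/2, 1/4).
On side ZX the Y-coordinate is zero; dropping W's Y-weight 1/2 and renormalizing the remaining 1/4 : 1/4 gives weights 1/2, 1/2 on Z, X.
V = (1/2)·(-7, 5) + (1/2)·(-1, 1) = (-4, 3).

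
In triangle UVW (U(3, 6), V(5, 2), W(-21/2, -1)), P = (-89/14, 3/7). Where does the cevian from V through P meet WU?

Barycentric coordinates of P with respect to UVW: (1/7, 1/7, 5/7).
On side WU the V-coordinate is zero; dropping P's V-weight 1/7 and renormalizing the remaining 5/7 : 1/7 gives weights 5/6, 1/6 on W, U.
Q = (5/6)·(-21/2, -1) + (1/6)·(3, 6) = (-33/4, 1/6).

(-33/4, 1/6)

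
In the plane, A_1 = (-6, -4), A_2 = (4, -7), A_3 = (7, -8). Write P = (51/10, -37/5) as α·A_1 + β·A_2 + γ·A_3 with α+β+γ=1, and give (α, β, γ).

Signed area of the reference triangle: [A_1A_2A_3] = ½·((-6)·(-7−(-8)) + 4·(-8−(-4)) + 7·(-4−(-7))) = ½·(-6 − 16 + 21) = -1/2.
[PA_2A_3] = ½·((51/10)·(-7−(-8)) + 4·(-8−(-37/5)) + 7·(-37/5−(-7))) = ½·(51/10 − 12/5 − 14/5) = -1/20, so the A_1-coordinate is (-1/20)/(-1/2) = 1/10.
[A_1PA_3] = ½·((-6)·(-37/5−(-8)) + (51/10)·(-8−(-4)) + 7·(-4−(-37/5))) = ½·(-18/5 − 102/5 + 119/5) = -1/10, so the A_2-coordinate is 1/5.
[A_1A_2P] = ½·((-6)·(-7−(-37/5)) + 4·(-37/5−(-4)) + (51/10)·(-4−(-7))) = ½·(-12/5 − 68/5 + 153/10) = -7/20, so the A_3-coordinate is 7/10.
Check: 1/10 + 1/5 + 7/10 = 1.

(1/10, 1/5, 7/10)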